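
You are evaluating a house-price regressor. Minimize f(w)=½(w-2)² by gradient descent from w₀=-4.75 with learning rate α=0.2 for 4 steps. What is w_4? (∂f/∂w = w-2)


step 1: grad = -4.75-2 = -6.75; w = -4.75 - 0.2·(-6.75) = -3.4
step 2: grad = -3.4-2 = -5.4; w = -3.4 - 0.2·(-5.4) = -2.32
step 3: grad = -2.32-2 = -4.32; w = -2.32 - 0.2·(-4.32) = -1.456
step 4: grad = -1.456-2 = -3.456; w = -1.456 - 0.2·(-3.456) = -0.7648

-0.7648


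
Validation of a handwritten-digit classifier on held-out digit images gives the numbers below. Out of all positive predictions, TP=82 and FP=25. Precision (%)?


Precision = TP/(TP+FP)
= 82/(82+25)
= 82/107 = 76.64%

76.64%


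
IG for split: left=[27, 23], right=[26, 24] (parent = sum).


Parent = [53, 47], H_parent = 0.9974
H_left = 0.9954 (n=50), H_right = 0.9988 (n=50)
H_children = (50/100)·0.9954 + (50/100)·0.9988 = 0.9971
IG = 0.9974 - 0.9971 = 0.0003

0.0003


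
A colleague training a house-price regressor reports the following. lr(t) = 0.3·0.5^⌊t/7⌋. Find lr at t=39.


n_drops = ⌊39/7⌋ = 5
lr = 0.3·0.5^5 = 0.3·0.03125 = 0.009375

0.009375


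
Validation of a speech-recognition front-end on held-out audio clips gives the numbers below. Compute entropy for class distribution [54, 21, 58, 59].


Probabilities: [54/192, 21/192, 58/192, 59/192] ≈ [0.2812, 0.1094, 0.3021, 0.3073]
H = -((54/192)·log₂(54/192) + (21/192)·log₂(21/192) + (58/192)·log₂(58/192) + (59/192)·log₂(59/192))
  = 1.9087 bits

1.9087 bits


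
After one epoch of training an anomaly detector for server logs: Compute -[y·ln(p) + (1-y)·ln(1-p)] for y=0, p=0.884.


BCE = -[y·ln(p) + (1-y)·ln(1-p)]
= -0 - 1·ln(1-0.884)
= -ln(0.116) = 2.1542

2.1542


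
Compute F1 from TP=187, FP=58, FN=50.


Precision = 187/245 = 0.7633
Recall = 187/237 = 0.789
F1 = 2·P·R/(P+R) = 2·TP/(2·TP+FP+FN) = 374/(374+58+50) = 374/482 = 0.7759

0.7759


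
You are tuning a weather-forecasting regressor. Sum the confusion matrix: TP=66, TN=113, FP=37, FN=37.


Total = TP + TN + FP + FN
= 66 + 113 + 37 + 37
= 253
(Predicted positive: 103, predicted negative: 150)

253


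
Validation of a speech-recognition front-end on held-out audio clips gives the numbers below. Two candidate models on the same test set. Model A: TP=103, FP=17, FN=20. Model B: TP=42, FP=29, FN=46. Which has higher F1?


Model A: P=103/120=0.8583, R=103/123=0.8374, F1=2PR/(P+R)=2TP/(2TP+FP+FN)=206/243=0.8477
Model B: P=42/71=0.5915, R=42/88=0.4773, F1=2PR/(P+R)=2TP/(2TP+FP+FN)=84/159=0.5283
0.8477 > 0.5283 → Model A

Model A


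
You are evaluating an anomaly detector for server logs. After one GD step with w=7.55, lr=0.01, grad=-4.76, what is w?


w_new = w - α·∇
= 7.55 - 0.01·-4.76
= 7.55 + 0.0476
= 7.5976

7.5976


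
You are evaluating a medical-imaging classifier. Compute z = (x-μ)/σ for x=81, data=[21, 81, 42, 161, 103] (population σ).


μ = 81.6, σ = 48.9963
z = (81 - 81.6)/48.9963 = -0.0122

-0.0122


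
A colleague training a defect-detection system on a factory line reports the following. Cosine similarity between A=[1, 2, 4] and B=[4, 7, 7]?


A·B = 1·4 + 2·7 + 4·7 = 46
‖A‖ = √21 = 4.5826, ‖B‖ = √114 = 10.6771
cos = 46/(√21·√114) = 46/√2394 = 0.9401

0.9401


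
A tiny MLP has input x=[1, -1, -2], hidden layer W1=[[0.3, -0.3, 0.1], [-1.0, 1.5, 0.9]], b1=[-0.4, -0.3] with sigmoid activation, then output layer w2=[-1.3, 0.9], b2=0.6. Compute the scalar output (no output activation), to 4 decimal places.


z1[0] = (0.3)·(1) + (-0.3)·(-1) + (0.1)·(-2) - 0.4 = 0.0
z1[1] = (-1.0)·(1) + (1.5)·(-1) + (0.9)·(-2) - 0.3 = -4.6
h = sigmoid(z1) = [0.5, 0.01]
output = (-1.3)·(0.5) + (0.9)·(0.01) + 0.6 = -0.041

-0.041


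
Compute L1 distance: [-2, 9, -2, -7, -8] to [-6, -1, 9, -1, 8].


d = |-2+ 6| + |9+ 1| + |-2-9| + |-7+ 1| + |-8-8|
  = 4 + 10 + 11 + 6 + 16
  = 47

47


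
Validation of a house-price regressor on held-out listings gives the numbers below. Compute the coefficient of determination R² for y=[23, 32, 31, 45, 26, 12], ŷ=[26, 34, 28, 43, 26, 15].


ȳ = 28.1667
SS_res = Σ(y-ŷ)² = 35
SS_tot = Σ(y-ȳ)² = 598.83
R² = 1 - SS_res/SS_tot = 1 - 0.0584 = 0.9416

0.9416


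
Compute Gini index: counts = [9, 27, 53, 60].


Probabilities: [9/149, 27/149, 53/149, 60/149] ≈ [0.0604, 0.1812, 0.3557, 0.4027]
Σpᵢ² = (81 + 729 + 2809 + 3600)/149² = 7219/22201
Gini = 1 - Σpᵢ² = 1 - 7219/22201 = 0.6748

0.6748


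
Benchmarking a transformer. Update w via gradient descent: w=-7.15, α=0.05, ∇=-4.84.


w_new = w - α·∇
= -7.15 - 0.05·-4.84
= -7.15 + 0.242
= -6.908

-6.908


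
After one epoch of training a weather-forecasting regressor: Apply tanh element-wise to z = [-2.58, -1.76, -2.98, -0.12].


tanh(-2.58) = -0.9886
tanh(-1.76) = -0.9425
tanh(-2.98) = -0.9949
tanh(-0.12) = -0.1194
result = [-0.9886, -0.9425, -0.9949, -0.1194]

[-0.9886, -0.9425, -0.9949, -0.1194]


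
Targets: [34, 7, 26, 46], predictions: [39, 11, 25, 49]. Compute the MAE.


Absolute errors: |34-39|=5, |7-11|=4, |26-25|=1, |46-49|=3
Sum = 13
MAE = 13/4 = 13/4

13/4


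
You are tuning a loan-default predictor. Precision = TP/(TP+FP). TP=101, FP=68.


Precision = TP/(TP+FP)
= 101/(101+68)
= 101/169 = 59.76%

59.76%


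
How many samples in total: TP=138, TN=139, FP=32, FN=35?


Total = TP + TN + FP + FN
= 138 + 139 + 32 + 35
= 344
(Predicted positive: 170, predicted negative: 174)

344


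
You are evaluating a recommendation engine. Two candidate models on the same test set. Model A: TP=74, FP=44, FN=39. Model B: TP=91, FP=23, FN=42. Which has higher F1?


Model A: P=74/118=0.6271, R=74/113=0.6549, F1=2PR/(P+R)=2TP/(2TP+FP+FN)=148/231=0.6407
Model B: P=91/114=0.7982, R=91/133=0.6842, F1=2PR/(P+R)=2TP/(2TP+FP+FN)=182/247=0.7368
0.6407 < 0.7368 → Model B

Model B


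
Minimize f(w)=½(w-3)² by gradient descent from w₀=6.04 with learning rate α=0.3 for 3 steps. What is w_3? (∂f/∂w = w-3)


step 1: grad = 6.04-3 = 3.04; w = 6.04 - 0.3·(3.04) = 5.128
step 2: grad = 5.128-3 = 2.128; w = 5.128 - 0.3·(2.128) = 4.4896
step 3: grad = 4.4896-3 = 1.4896; w = 4.4896 - 0.3·(1.4896) = 4.04272

4.04272


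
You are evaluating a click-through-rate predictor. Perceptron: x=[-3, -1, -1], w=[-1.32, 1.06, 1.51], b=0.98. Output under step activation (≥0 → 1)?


z = (-3)·(-1.32) + (-1)·(1.06) + (-1)·(1.51) + 0.98
  = 2.37
step(z) = 1 (z≥0)

1


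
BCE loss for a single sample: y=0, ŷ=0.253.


BCE = -[y·ln(p) + (1-y)·ln(1-p)]
= -0 - 1·ln(1-0.253)
= -ln(0.747) = 0.2917

0.2917


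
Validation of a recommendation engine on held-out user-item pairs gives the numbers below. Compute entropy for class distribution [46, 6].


Probabilities: [46/52, 6/52] ≈ [0.8846, 0.1154]
H = -((46/52)·log₂(46/52) + (6/52)·log₂(6/52))
  = 0.5159 bits

0.5159 bits


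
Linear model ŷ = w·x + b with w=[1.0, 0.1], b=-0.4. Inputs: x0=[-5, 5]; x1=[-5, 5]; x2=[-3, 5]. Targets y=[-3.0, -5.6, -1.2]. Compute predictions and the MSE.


ŷ0 = (1.0)·(-5) + (0.1)·(5) - 0.4 = -4.9
ŷ1 = (1.0)·(-5) + (0.1)·(5) - 0.4 = -4.9
ŷ2 = (1.0)·(-3) + (0.1)·(5) - 0.4 = -2.9
errors² = [3.61, 0.49, 2.89]
MSE = 6.9900/3 = 2.33

2.33


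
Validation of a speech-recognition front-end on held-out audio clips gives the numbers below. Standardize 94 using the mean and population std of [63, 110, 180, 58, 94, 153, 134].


μ = 113.1429, σ = 42.1305
z = (94 - 113.1429)/42.1305 = -0.4544

-0.4544


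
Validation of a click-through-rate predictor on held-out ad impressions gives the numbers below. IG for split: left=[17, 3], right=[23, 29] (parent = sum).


Parent = [40, 32], H_parent = 0.9911
H_left = 0.6098 (n=20), H_right = 0.9904 (n=52)
H_children = (20/72)·0.6098 + (52/72)·0.9904 = 0.8847
IG = 0.9911 - 0.8847 = 0.1064

0.1064


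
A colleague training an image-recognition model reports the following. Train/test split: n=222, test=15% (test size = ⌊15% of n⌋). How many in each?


Test = ⌊222·15/100⌋ = 33
Train = 222 - 33 = 189

Train: 189, Test: 33


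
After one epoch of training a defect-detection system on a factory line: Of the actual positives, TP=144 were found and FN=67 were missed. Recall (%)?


Recall = TP/(TP+FN)
= 144/(144+67)
= 144/211 = 68.25%

68.25%


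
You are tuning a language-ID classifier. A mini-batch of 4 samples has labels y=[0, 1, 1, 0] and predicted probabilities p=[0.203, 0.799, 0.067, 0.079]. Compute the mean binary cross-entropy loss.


L[0] = -ln(1-0.203) = -ln(0.797) = 0.2269
L[1] = -ln(0.799) = 0.2244
L[2] = -ln(0.067) = 2.7031
L[3] = -ln(1-0.079) = -ln(0.921) = 0.0823
mean = (0.2269 + 0.2244 + 2.7031 + 0.0823)/4 = 0.8092

0.8092


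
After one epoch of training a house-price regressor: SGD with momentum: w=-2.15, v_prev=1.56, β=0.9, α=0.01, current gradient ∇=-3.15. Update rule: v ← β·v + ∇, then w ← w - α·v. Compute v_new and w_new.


v_new = 0.9·1.56 - 3.15 = 1.404 - 3.15 = -1.746
w_new = -2.15 - 0.01·-1.746 = -2.15 + 0.01746 = -2.13254

v_new=-1.746, w_new=-2.13254


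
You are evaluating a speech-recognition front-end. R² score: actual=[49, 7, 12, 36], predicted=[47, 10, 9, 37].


ȳ = 26
SS_res = Σ(y-ŷ)² = 23
SS_tot = Σ(y-ȳ)² = 1186
R² = 1 - SS_res/SS_tot = 1 - 0.0194 = 0.9806

0.9806


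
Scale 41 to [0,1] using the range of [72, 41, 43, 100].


min=41, max=100
(41-41)/(100-41) = 0/59 = 0.0

0.0


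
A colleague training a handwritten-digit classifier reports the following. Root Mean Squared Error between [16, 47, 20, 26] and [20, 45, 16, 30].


MSE = 52/4 = 13
RMSE = √(52/4) = 3.6056

3.6056


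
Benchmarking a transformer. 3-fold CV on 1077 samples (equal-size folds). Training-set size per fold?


Fold size = 1077/3 = 359
Training per fold = 1077 - 359 = 718

718


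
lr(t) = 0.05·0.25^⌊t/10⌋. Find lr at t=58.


n_drops = ⌊58/10⌋ = 5
lr = 0.05·0.25^5 = 0.05·0.0009765625 = 0.000048828125

0.000048828125


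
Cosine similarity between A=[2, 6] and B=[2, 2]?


A·B = 2·2 + 6·2 = 16
‖A‖ = √40 = 6.3246, ‖B‖ = √8 = 2.8284
cos = 16/(√40·√8) = 16/√320 = 0.8944

0.8944


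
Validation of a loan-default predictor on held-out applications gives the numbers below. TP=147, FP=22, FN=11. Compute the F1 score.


Precision = 147/169 = 0.8698
Recall = 147/158 = 0.9304
F1 = 2·P·R/(P+R) = 2·TP/(2·TP+FP+FN) = 294/(294+22+11) = 294/327 = 0.8991

0.8991


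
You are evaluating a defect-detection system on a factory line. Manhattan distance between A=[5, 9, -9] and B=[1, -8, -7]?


d = |5-1| + |9+ 8| + |-9+ 7|
  = 4 + 17 + 2
  = 23

23


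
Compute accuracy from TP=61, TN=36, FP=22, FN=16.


Accuracy = (TP+TN)/(TP+TN+FP+FN)
= (61+36)/(135)
= 97/135 = 71.85%

71.85%


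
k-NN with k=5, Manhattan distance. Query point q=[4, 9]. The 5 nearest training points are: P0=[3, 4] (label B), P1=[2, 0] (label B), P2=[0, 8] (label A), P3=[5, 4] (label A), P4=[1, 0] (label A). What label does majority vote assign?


d(q,P0) = 6  (label B)
d(q,P1) = 11  (label B)
d(q,P2) = 5  (label A)
d(q,P3) = 6  (label A)
d(q,P4) = 12  (label A)
Votes: A=3, B=2
Majority → A

A


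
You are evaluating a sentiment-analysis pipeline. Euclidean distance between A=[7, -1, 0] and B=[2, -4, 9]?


d = √((7-2)² + (-1+ 4)² + (0-9)²)
  = √(25 + 9 + 81)
  = √115 = 10.7238

10.7238


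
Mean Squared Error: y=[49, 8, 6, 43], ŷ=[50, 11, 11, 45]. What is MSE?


Squared errors: (49-50)²=1, (8-11)²=9, (6-11)²=25, (43-45)²=4
Sum = 39
MSE = 39/4 = 39/4

39/4


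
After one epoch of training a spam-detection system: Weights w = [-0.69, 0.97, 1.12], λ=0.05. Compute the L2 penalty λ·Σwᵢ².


‖w‖₂² = (-0.69)² + (0.97)² + (1.12)²
     = 0.4761 + 0.9409 + 1.2544
     = 2.6714
λ·‖w‖₂² = 0.05·2.6714 = 0.13357

0.13357


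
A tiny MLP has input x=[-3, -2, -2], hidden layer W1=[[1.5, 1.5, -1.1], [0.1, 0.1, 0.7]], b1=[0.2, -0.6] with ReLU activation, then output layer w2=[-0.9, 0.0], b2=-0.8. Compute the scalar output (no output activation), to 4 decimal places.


z1[0] = (1.5)·(-3) + (1.5)·(-2) + (-1.1)·(-2) + 0.2 = -5.1
z1[1] = (0.1)·(-3) + (0.1)·(-2) + (0.7)·(-2) - 0.6 = -2.5
h = ReLU(z1) = [0.0, 0.0]
output = (-0.9)·(0.0) + (0.0)·(0.0) - 0.8 = -0.8

-0.8


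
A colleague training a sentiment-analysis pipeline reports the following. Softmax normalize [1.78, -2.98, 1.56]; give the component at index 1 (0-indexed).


Exponentials: e^1.78=5.9299, e^-2.98=0.0508, e^1.56=4.7588
Sum = 10.7395
Softmax = [0.5522, 0.0047, 0.4431]
p[1] = 0.0508/10.7395 = 0.0047

0.0047


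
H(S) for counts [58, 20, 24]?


Probabilities: [58/102, 20/102, 24/102] ≈ [0.5686, 0.1961, 0.2353]
H = -((58/102)·log₂(58/102) + (20/102)·log₂(20/102) + (24/102)·log₂(24/102))
  = 1.4152 bits

1.4152 bits


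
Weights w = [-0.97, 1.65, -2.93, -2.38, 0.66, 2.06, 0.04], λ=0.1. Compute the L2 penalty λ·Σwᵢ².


‖w‖₂² = (-0.97)² + (1.65)² + (-2.93)² + (-2.38)² + (0.66)² + (2.06)² + (0.04)²
     = 0.9409 + 2.7225 + 8.5849 + 5.6644 + 0.4356 + 4.2436 + 0.0016
     = 22.5935
λ·‖w‖₂² = 0.1·22.5935 = 2.25935

2.25935


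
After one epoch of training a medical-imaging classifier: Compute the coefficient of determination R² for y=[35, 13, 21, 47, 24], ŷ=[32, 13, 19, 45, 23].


ȳ = 28
SS_res = Σ(y-ŷ)² = 18
SS_tot = Σ(y-ȳ)² = 700
R² = 1 - SS_res/SS_tot = 1 - 0.0257 = 0.9743

0.9743


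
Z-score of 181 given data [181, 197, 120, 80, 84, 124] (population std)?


μ = 131, σ = 44.4147
z = (181 - 131)/44.4147 = 1.1258

1.1258


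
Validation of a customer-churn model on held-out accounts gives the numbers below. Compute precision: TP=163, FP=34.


Precision = TP/(TP+FP)
= 163/(163+34)
= 163/197 = 82.74%

82.74%


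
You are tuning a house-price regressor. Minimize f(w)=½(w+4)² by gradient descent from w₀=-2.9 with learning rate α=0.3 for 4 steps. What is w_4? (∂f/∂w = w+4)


step 1: grad = -2.9+4 = 1.1; w = -2.9 - 0.3·(1.1) = -3.23
step 2: grad = -3.23+4 = 0.77; w = -3.23 - 0.3·(0.77) = -3.461
step 3: grad = -3.461+4 = 0.539; w = -3.461 - 0.3·(0.539) = -3.6227
step 4: grad = -3.6227+4 = 0.3773; w = -3.6227 - 0.3·(0.3773) = -3.73589

-3.73589


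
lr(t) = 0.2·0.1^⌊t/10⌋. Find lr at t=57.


n_drops = ⌊57/10⌋ = 5
lr = 0.2·0.1^5 = 0.2·0.00001 = 0.000002

0.000002


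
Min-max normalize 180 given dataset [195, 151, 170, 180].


min=151, max=195
(180-151)/(195-151) = 29/44 = 0.6591

0.6591


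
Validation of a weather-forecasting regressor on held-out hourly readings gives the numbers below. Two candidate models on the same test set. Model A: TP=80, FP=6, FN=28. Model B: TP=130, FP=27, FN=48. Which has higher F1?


Model A: P=80/86=0.9302, R=80/108=0.7407, F1=2PR/(P+R)=2TP/(2TP+FP+FN)=160/194=0.8247
Model B: P=130/157=0.828, R=130/178=0.7303, F1=2PR/(P+R)=2TP/(2TP+FP+FN)=260/335=0.7761
0.8247 > 0.7761 → Model A

Model A


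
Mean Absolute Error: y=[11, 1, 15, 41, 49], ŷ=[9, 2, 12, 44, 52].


Absolute errors: |11-9|=2, |1-2|=1, |15-12|=3, |41-44|=3, |49-52|=3
Sum = 12
MAE = 12/5 = 12/5

12/5


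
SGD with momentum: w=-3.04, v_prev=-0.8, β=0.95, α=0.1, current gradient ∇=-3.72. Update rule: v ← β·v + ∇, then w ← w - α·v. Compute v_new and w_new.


v_new = 0.95·-0.8 - 3.72 = -0.76 - 3.72 = -4.48
w_new = -3.04 - 0.1·-4.48 = -3.04 + 0.448 = -2.592

v_new=-4.48, w_new=-2.592


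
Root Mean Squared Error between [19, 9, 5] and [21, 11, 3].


MSE = 12/3 = 4
RMSE = √(12/3) = 2.0

2.0


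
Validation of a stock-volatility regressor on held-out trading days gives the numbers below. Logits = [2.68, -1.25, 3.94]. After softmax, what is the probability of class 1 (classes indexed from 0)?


Exponentials: e^2.68=14.5851, e^-1.25=0.2865, e^3.94=51.4186
Sum = 66.2902
Softmax = [0.22, 0.0043, 0.7757]
p[1] = 0.2865/66.2902 = 0.0043

0.0043


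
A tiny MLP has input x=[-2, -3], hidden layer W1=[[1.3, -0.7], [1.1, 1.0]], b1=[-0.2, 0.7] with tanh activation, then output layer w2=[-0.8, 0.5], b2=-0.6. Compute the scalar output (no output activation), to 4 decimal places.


z1[0] = (1.3)·(-2) + (-0.7)·(-3) - 0.2 = -0.7
z1[1] = (1.1)·(-2) + (1.0)·(-3) + 0.7 = -4.5
h = tanh(z1) = [-0.6044, -0.9998]
output = (-0.8)·(-0.6044) + (0.5)·(-0.9998) - 0.6 = -0.6164

-0.6164


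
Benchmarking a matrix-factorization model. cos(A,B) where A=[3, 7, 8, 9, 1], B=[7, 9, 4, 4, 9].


A·B = 3·7 + 7·9 + 8·4 + 9·4 + 1·9 = 161
‖A‖ = √204 = 14.2829, ‖B‖ = √243 = 15.5885
cos = 161/(√204·√243) = 161/√49572 = 0.7231

0.7231


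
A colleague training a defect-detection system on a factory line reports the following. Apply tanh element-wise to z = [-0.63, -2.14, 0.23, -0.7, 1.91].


tanh(-0.63) = -0.5581
tanh(-2.14) = -0.9727
tanh(0.23) = 0.226
tanh(-0.7) = -0.6044
tanh(1.91) = 0.9571
result = [-0.5581, -0.9727, 0.226, -0.6044, 0.9571]

[-0.5581, -0.9727, 0.226, -0.6044, 0.9571]


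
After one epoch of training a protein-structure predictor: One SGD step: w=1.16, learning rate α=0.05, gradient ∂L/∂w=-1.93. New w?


w_new = w - α·∇
= 1.16 - 0.05·-1.93
= 1.16 + 0.0965
= 1.2565

1.2565


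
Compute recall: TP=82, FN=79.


Recall = TP/(TP+FN)
= 82/(82+79)
= 82/161 = 50.93%

50.93%


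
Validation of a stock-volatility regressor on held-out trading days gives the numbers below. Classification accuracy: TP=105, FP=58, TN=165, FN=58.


Accuracy = (TP+TN)/(TP+TN+FP+FN)
= (105+165)/(386)
= 270/386 = 69.95%

69.95%


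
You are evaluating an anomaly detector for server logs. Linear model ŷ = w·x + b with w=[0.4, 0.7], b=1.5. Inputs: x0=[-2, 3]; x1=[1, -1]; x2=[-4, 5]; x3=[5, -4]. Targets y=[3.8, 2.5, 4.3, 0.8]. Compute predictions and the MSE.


ŷ0 = (0.4)·(-2) + (0.7)·(3) + 1.5 = 2.8
ŷ1 = (0.4)·(1) + (0.7)·(-1) + 1.5 = 1.2
ŷ2 = (0.4)·(-4) + (0.7)·(5) + 1.5 = 3.4
ŷ3 = (0.4)·(5) + (0.7)·(-4) + 1.5 = 0.7
errors² = [1.0, 1.69, 0.81, 0.01]
MSE = 3.5100/4 = 0.8775

0.8775


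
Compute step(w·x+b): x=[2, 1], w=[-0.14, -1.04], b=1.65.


z = (2)·(-0.14) + (1)·(-1.04) + 1.65
  = 0.33
step(z) = 1 (z≥0)

1


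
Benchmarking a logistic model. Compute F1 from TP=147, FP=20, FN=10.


Precision = 147/167 = 0.8802
Recall = 147/157 = 0.9363
F1 = 2·P·R/(P+R) = 2·TP/(2·TP+FP+FN) = 294/(294+20+10) = 294/324 = 0.9074

0.9074


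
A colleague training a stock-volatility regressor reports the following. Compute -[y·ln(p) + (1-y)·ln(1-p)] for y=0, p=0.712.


BCE = -[y·ln(p) + (1-y)·ln(1-p)]
= -0 - 1·ln(1-0.712)
= -ln(0.288) = 1.2448

1.2448


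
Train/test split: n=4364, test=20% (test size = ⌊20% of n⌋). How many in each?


Test = ⌊4364·20/100⌋ = 872
Train = 4364 - 872 = 3492

Train: 3492, Test: 872


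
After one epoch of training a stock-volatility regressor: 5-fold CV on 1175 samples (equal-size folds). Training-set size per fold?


Fold size = 1175/5 = 235
Training per fold = 1175 - 235 = 940

940


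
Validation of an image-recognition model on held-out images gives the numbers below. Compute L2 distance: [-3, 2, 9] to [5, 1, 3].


d = √((-3-5)² + (2-1)² + (9-3)²)
  = √(64 + 1 + 36)
  = √101 = 10.0499

10.0499


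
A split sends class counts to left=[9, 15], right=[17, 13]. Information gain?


Parent = [26, 28], H_parent = 0.999
H_left = 0.9544 (n=24), H_right = 0.9871 (n=30)
H_children = (24/54)·0.9544 + (30/54)·0.9871 = 0.9726
IG = 0.999 - 0.9726 = 0.0264

0.0264


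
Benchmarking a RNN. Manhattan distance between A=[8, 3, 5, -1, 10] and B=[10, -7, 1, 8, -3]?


d = |8-10| + |3+ 7| + |5-1| + |-1-8| + |10+ 3|
  = 2 + 10 + 4 + 9 + 13
  = 38

38


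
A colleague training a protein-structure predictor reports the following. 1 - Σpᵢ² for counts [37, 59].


Probabilities: [37/96, 59/96] ≈ [0.3854, 0.6146]
Σpᵢ² = (1369 + 3481)/96² = 4850/9216
Gini = 1 - Σpᵢ² = 1 - 4850/9216 = 0.4737

0.4737


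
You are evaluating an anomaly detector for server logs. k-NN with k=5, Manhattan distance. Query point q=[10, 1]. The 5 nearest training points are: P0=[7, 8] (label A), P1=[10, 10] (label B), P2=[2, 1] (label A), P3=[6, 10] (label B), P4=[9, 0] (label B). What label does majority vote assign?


d(q,P0) = 10  (label A)
d(q,P1) = 9  (label B)
d(q,P2) = 8  (label A)
d(q,P3) = 13  (label B)
d(q,P4) = 2  (label B)
Votes: A=2, B=3
Majority → B

B


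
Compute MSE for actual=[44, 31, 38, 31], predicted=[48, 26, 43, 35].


Squared errors: (44-48)²=16, (31-26)²=25, (38-43)²=25, (31-35)²=16
Sum = 82
MSE = 82/4 = 41/2

41/2


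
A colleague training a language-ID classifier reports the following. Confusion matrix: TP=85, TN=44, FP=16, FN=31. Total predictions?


Total = TP + TN + FP + FN
= 85 + 44 + 16 + 31
= 176
(Predicted positive: 101, predicted negative: 75)

176


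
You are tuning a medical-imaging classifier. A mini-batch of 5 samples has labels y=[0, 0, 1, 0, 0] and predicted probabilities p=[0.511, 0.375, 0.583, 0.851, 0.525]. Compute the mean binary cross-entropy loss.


L[0] = -ln(1-0.511) = -ln(0.489) = 0.7154
L[1] = -ln(1-0.375) = -ln(0.625) = 0.47
L[2] = -ln(0.583) = 0.5396
L[3] = -ln(1-0.851) = -ln(0.149) = 1.9038
L[4] = -ln(1-0.525) = -ln(0.475) = 0.7444
mean = (0.7154 + 0.47 + 0.5396 + 1.9038 + 0.7444)/5 = 0.8746

0.8746


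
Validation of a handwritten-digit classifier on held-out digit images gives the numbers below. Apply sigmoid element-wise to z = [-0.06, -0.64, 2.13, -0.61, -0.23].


σ(-0.06) = 1/(1+e^0.06) = 0.485
σ(-0.64) = 1/(1+e^0.64) = 0.3452
σ(2.13) = 1/(1+e^-2.13) = 0.8938
σ(-0.61) = 1/(1+e^0.61) = 0.3521
σ(-0.23) = 1/(1+e^0.23) = 0.4428
result = [0.485, 0.3452, 0.8938, 0.3521, 0.4428]

[0.485, 0.3452, 0.8938, 0.3521, 0.4428]


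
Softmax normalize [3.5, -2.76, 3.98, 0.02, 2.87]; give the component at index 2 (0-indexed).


Exponentials: e^3.5=33.1155, e^-2.76=0.0633, e^3.98=53.517, e^0.02=1.0202, e^2.87=17.637
Sum = 105.353
Softmax = [0.3143, 0.0006, 0.508, 0.0097, 0.1674]
p[2] = 53.517/105.353 = 0.508

0.508


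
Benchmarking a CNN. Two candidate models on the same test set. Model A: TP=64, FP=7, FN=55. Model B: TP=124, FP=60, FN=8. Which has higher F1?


Model A: P=64/71=0.9014, R=64/119=0.5378, F1=2PR/(P+R)=2TP/(2TP+FP+FN)=128/190=0.6737
Model B: P=124/184=0.6739, R=124/132=0.9394, F1=2PR/(P+R)=2TP/(2TP+FP+FN)=248/316=0.7848
0.6737 < 0.7848 → Model B

Model B


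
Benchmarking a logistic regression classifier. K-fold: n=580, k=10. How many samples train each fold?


Fold size = 580/10 = 58
Training per fold = 580 - 58 = 522

522


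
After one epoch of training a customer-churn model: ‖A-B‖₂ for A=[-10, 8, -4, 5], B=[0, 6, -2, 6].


d = √((-10-0)² + (8-6)² + (-4+ 2)² + (5-6)²)
  = √(100 + 4 + 4 + 1)
  = √109 = 10.4403

10.4403


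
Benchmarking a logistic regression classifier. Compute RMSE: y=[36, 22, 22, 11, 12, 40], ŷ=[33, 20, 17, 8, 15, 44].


MSE = 72/6 = 12
RMSE = √(72/6) = 3.4641

3.4641


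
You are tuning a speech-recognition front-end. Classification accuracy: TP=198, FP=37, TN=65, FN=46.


Accuracy = (TP+TN)/(TP+TN+FP+FN)
= (198+65)/(346)
= 263/346 = 76.01%

76.01%


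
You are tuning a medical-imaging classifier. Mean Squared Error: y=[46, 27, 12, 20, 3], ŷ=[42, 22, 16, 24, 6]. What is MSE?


Squared errors: (46-42)²=16, (27-22)²=25, (12-16)²=16, (20-24)²=16, (3-6)²=9
Sum = 82
MSE = 82/5 = 82/5

82/5


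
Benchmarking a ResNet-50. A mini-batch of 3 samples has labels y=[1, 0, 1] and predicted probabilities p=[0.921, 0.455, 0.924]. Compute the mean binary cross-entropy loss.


L[0] = -ln(0.921) = 0.0823
L[1] = -ln(1-0.455) = -ln(0.545) = 0.607
L[2] = -ln(0.924) = 0.079
mean = (0.0823 + 0.607 + 0.079)/3 = 0.2561

0.2561


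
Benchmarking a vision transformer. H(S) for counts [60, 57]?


Probabilities: [60/117, 57/117] ≈ [0.5128, 0.4872]
H = -((60/117)·log₂(60/117) + (57/117)·log₂(57/117))
  = 0.9995 bits

0.9995 bits


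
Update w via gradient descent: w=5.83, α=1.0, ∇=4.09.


w_new = w - α·∇
= 5.83 - 1.0·4.09
= 5.83 - 4.09
= 1.74

1.74


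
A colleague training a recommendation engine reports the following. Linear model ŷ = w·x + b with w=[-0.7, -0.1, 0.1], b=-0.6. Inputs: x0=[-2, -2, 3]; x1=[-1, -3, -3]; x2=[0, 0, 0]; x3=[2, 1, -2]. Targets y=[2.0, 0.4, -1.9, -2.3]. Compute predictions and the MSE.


ŷ0 = (-0.7)·(-2) + (-0.1)·(-2) + (0.1)·(3) - 0.6 = 1.3
ŷ1 = (-0.7)·(-1) + (-0.1)·(-3) + (0.1)·(-3) - 0.6 = 0.1
ŷ2 = (-0.7)·(0) + (-0.1)·(0) + (0.1)·(0) - 0.6 = -0.6
ŷ3 = (-0.7)·(2) + (-0.1)·(1) + (0.1)·(-2) - 0.6 = -2.3
errors² = [0.49, 0.09, 1.69, 0.0]
MSE = 2.2700/4 = 0.5675

0.5675


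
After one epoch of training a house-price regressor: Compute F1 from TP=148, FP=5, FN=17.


Precision = 148/153 = 0.9673
Recall = 148/165 = 0.897
F1 = 2·P·R/(P+R) = 2·TP/(2·TP+FP+FN) = 296/(296+5+17) = 296/318 = 0.9308

0.9308


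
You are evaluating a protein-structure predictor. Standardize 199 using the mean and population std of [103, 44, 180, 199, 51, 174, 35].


μ = 112.2857, σ = 65.8911
z = (199 - 112.2857)/65.8911 = 1.316

1.316


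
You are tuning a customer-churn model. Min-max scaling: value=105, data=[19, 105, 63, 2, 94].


min=2, max=105
(105-2)/(105-2) = 103/103 = 1.0

1.0


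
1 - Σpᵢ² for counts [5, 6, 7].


Probabilities: [5/18, 6/18, 7/18] ≈ [0.2778, 0.3333, 0.3889]
Σpᵢ² = (25 + 36 + 49)/18² = 110/324
Gini = 1 - Σpᵢ² = 1 - 110/324 = 0.6605

0.6605


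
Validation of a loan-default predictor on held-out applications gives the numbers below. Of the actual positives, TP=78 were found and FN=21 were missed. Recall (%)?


Recall = TP/(TP+FN)
= 78/(78+21)
= 78/99 = 78.79%

78.79%


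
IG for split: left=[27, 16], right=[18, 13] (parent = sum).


Parent = [45, 29], H_parent = 0.966
H_left = 0.9523 (n=43), H_right = 0.9812 (n=31)
H_children = (43/74)·0.9523 + (31/74)·0.9812 = 0.9644
IG = 0.966 - 0.9644 = 0.0016

0.0016


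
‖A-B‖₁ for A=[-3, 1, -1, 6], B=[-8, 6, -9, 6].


d = |-3+ 8| + |1-6| + |-1+ 9| + |6-6|
  = 5 + 5 + 8 + 0
  = 18

18


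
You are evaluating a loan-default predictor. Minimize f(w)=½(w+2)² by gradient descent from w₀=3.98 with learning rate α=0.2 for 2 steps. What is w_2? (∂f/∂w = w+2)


step 1: grad = 3.98+2 = 5.98; w = 3.98 - 0.2·(5.98) = 2.784
step 2: grad = 2.784+2 = 4.784; w = 2.784 - 0.2·(4.784) = 1.8272

1.8272


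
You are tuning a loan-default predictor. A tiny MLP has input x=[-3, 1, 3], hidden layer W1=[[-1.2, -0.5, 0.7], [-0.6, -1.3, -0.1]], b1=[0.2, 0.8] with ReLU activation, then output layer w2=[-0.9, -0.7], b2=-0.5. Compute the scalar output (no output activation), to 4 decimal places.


z1[0] = (-1.2)·(-3) + (-0.5)·(1) + (0.7)·(3) + 0.2 = 5.4
z1[1] = (-0.6)·(-3) + (-1.3)·(1) + (-0.1)·(3) + 0.8 = 1.0
h = ReLU(z1) = [5.4, 1.0]
output = (-0.9)·(5.4) + (-0.7)·(1.0) - 0.5 = -6.06

-6.06


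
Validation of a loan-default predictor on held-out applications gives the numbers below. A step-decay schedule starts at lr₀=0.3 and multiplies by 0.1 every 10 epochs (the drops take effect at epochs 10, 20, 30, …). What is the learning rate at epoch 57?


n_drops = ⌊57/10⌋ = 5
lr = 0.3·0.1^5 = 0.3·0.00001 = 0.000003

0.000003


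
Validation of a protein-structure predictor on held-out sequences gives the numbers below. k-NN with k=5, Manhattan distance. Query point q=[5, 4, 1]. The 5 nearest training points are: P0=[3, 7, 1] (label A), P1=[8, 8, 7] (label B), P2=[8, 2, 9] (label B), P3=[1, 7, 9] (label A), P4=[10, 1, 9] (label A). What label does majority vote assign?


d(q,P0) = 5  (label A)
d(q,P1) = 13  (label B)
d(q,P2) = 13  (label B)
d(q,P3) = 15  (label A)
d(q,P4) = 16  (label A)
Votes: A=3, B=2
Majority → A

A


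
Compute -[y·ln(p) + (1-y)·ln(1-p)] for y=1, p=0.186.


BCE = -[y·ln(p) + (1-y)·ln(1-p)]
= -1·ln(0.186) - 0
= -ln(0.186) = 1.682

1.682


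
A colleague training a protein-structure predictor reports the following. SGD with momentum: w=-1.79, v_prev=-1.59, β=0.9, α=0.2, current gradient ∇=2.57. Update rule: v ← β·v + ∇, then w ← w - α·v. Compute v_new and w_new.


v_new = 0.9·-1.59 + 2.57 = -1.431 + 2.57 = 1.139
w_new = -1.79 - 0.2·1.139 = -1.79 - 0.2278 = -2.0178

v_new=1.139, w_new=-2.0178


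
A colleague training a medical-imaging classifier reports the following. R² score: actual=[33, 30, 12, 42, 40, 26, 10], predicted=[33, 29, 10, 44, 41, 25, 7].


ȳ = 27.5714
SS_res = Σ(y-ŷ)² = 20
SS_tot = Σ(y-ȳ)² = 951.71
R² = 1 - SS_res/SS_tot = 1 - 0.021 = 0.979

0.979


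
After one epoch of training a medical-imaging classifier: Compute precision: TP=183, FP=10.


Precision = TP/(TP+FP)
= 183/(183+10)
= 183/193 = 94.82%

94.82%


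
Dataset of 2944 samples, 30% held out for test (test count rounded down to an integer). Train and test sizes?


Test = ⌊2944·30/100⌋ = 883
Train = 2944 - 883 = 2061

Train: 2061, Test: 883


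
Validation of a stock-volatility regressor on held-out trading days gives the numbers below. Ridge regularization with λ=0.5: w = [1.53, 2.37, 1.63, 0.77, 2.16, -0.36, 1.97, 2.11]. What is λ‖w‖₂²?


‖w‖₂² = (1.53)² + (2.37)² + (1.63)² + (0.77)² + (2.16)² + (-0.36)² + (1.97)² + (2.11)²
     = 2.3409 + 5.6169 + 2.6569 + 0.5929 + 4.6656 + 0.1296 + 3.8809 + 4.4521
     = 24.3358
λ·‖w‖₂² = 0.5·24.3358 = 12.1679

12.1679


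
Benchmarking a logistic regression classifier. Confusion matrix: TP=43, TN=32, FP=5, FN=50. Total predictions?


Total = TP + TN + FP + FN
= 43 + 32 + 5 + 50
= 130
(Predicted positive: 48, predicted negative: 82)

130


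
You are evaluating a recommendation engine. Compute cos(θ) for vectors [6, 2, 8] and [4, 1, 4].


A·B = 6·4 + 2·1 + 8·4 = 58
‖A‖ = √104 = 10.198, ‖B‖ = √33 = 5.7446
cos = 58/(√104·√33) = 58/√3432 = 0.99

0.99


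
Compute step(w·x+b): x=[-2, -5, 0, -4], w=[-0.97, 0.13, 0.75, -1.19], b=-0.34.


z = (-2)·(-0.97) + (-5)·(0.13) + (0)·(0.75) + (-4)·(-1.19) - 0.34
  = 5.71
step(z) = 1 (z≥0)

1


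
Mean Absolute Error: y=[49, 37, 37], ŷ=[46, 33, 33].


Absolute errors: |49-46|=3, |37-33|=4, |37-33|=4
Sum = 11
MAE = 11/3 = 11/3

11/3


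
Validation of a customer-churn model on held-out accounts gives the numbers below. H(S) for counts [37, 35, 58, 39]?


Probabilities: [37/169, 35/169, 58/169, 39/169] ≈ [0.2189, 0.2071, 0.3432, 0.2308]
H = -((37/169)·log₂(37/169) + (35/169)·log₂(35/169) + (58/169)·log₂(58/169) + (39/169)·log₂(39/169))
  = 1.9679 bits

1.9679 bits


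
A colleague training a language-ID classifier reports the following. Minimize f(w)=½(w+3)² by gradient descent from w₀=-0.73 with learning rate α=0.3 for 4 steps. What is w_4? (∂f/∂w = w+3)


step 1: grad = -0.73+3 = 2.27; w = -0.73 - 0.3·(2.27) = -1.411
step 2: grad = -1.411+3 = 1.589; w = -1.411 - 0.3·(1.589) = -1.8877
step 3: grad = -1.8877+3 = 1.1123; w = -1.8877 - 0.3·(1.1123) = -2.22139
step 4: grad = -2.22139+3 = 0.77861; w = -2.22139 - 0.3·(0.77861) = -2.454973

-2.454973


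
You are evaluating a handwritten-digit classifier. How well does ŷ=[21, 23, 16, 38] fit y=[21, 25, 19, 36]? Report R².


ȳ = 25.25
SS_res = Σ(y-ŷ)² = 17
SS_tot = Σ(y-ȳ)² = 172.75
R² = 1 - SS_res/SS_tot = 1 - 0.0984 = 0.9016

0.9016


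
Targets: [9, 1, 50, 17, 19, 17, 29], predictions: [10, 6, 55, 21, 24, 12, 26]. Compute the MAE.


Absolute errors: |9-10|=1, |1-6|=5, |50-55|=5, |17-21|=4, |19-24|=5, |17-12|=5, |29-26|=3
Sum = 28
MAE = 28/7 = 4

4


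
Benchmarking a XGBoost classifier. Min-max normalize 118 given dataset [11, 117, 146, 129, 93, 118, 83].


min=11, max=146
(118-11)/(146-11) = 107/135 = 0.7926

0.7926


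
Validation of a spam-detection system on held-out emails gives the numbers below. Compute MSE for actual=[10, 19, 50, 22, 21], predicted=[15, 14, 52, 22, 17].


Squared errors: (10-15)²=25, (19-14)²=25, (50-52)²=4, (22-22)²=0, (21-17)²=16
Sum = 70
MSE = 70/5 = 14

14


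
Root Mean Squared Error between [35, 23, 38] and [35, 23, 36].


MSE = 4/3 = 1.3333
RMSE = √(4/3) = 1.1547

1.1547


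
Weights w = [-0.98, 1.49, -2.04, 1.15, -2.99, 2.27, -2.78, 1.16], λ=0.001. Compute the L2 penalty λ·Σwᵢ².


‖w‖₂² = (-0.98)² + (1.49)² + (-2.04)² + (1.15)² + (-2.99)² + (2.27)² + (-2.78)² + (1.16)²
     = 0.9604 + 2.2201 + 4.1616 + 1.3225 + 8.9401 + 5.1529 + 7.7284 + 1.3456
     = 31.8316
λ·‖w‖₂² = 0.001·31.8316 = 0.031832

0.031832


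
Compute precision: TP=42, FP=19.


Precision = TP/(TP+FP)
= 42/(42+19)
= 42/61 = 68.85%

68.85%


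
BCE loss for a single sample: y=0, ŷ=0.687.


BCE = -[y·ln(p) + (1-y)·ln(1-p)]
= -0 - 1·ln(1-0.687)
= -ln(0.313) = 1.1616

1.1616


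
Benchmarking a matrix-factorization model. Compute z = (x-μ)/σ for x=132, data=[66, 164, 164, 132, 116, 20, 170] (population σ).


μ = 118.8571, σ = 52.6971
z = (132 - 118.8571)/52.6971 = 0.2494

0.2494


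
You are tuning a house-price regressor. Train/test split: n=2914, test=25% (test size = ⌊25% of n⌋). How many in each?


Test = ⌊2914·25/100⌋ = 728
Train = 2914 - 728 = 2186

Train: 2186, Test: 728


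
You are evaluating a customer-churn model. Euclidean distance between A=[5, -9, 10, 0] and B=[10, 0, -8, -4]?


d = √((5-10)² + (-9-0)² + (10+ 8)² + (0+ 4)²)
  = √(25 + 81 + 324 + 16)
  = √446 = 21.1187

21.1187


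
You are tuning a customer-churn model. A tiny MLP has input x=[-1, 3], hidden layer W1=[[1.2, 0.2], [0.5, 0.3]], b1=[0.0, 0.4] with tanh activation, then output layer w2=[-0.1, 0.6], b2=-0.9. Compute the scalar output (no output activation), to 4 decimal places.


z1[0] = (1.2)·(-1) + (0.2)·(3) + 0.0 = -0.6
z1[1] = (0.5)·(-1) + (0.3)·(3) + 0.4 = 0.8
h = tanh(z1) = [-0.537, 0.664]
output = (-0.1)·(-0.537) + (0.6)·(0.664) - 0.9 = -0.4479

-0.4479


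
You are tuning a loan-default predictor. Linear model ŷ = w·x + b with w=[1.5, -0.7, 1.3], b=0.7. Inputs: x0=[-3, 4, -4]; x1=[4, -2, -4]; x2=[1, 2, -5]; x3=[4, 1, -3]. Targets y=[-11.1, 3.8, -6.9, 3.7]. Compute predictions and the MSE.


ŷ0 = (1.5)·(-3) + (-0.7)·(4) + (1.3)·(-4) + 0.7 = -11.8
ŷ1 = (1.5)·(4) + (-0.7)·(-2) + (1.3)·(-4) + 0.7 = 2.9
ŷ2 = (1.5)·(1) + (-0.7)·(2) + (1.3)·(-5) + 0.7 = -5.7
ŷ3 = (1.5)·(4) + (-0.7)·(1) + (1.3)·(-3) + 0.7 = 2.1
errors² = [0.49, 0.81, 1.44, 2.56]
MSE = 5.3000/4 = 1.325

1.325


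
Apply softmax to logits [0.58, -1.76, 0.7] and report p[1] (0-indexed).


Exponentials: e^0.58=1.786, e^-1.76=0.172, e^0.7=2.0138
Sum = 3.9718
Softmax = [0.4497, 0.0433, 0.507]
p[1] = 0.172/3.9718 = 0.0433

0.0433


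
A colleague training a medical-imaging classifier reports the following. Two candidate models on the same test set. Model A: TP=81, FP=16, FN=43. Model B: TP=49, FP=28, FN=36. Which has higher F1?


Model A: P=81/97=0.8351, R=81/124=0.6532, F1=2PR/(P+R)=2TP/(2TP+FP+FN)=162/221=0.733
Model B: P=49/77=0.6364, R=49/85=0.5765, F1=2PR/(P+R)=2TP/(2TP+FP+FN)=98/162=0.6049
0.733 > 0.6049 → Model A

Model A


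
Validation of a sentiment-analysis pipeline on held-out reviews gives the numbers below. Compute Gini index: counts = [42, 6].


Probabilities: [42/48, 6/48] ≈ [0.875, 0.125]
Σpᵢ² = (1764 + 36)/48² = 1800/2304
Gini = 1 - Σpᵢ² = 1 - 1800/2304 = 0.2188

0.2188


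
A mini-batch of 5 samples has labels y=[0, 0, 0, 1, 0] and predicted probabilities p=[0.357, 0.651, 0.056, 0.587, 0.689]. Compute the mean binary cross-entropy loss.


L[0] = -ln(1-0.357) = -ln(0.643) = 0.4416
L[1] = -ln(1-0.651) = -ln(0.349) = 1.0527
L[2] = -ln(1-0.056) = -ln(0.944) = 0.0576
L[3] = -ln(0.587) = 0.5327
L[4] = -ln(1-0.689) = -ln(0.311) = 1.168
mean = (0.4416 + 1.0527 + 0.0576 + 0.5327 + 1.168)/5 = 0.6505

0.6505


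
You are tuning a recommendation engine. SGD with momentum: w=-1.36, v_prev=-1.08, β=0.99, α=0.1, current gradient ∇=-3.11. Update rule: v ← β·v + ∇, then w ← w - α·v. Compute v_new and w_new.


v_new = 0.99·-1.08 - 3.11 = -1.0692 - 3.11 = -4.1792
w_new = -1.36 - 0.1·-4.1792 = -1.36 + 0.41792 = -0.94208

v_new=-4.1792, w_new=-0.94208


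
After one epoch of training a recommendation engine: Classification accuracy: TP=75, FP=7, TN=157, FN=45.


Accuracy = (TP+TN)/(TP+TN+FP+FN)
= (75+157)/(284)
= 232/284 = 81.69%

81.69%


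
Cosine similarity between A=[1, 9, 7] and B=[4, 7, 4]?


A·B = 1·4 + 9·7 + 7·4 = 95
‖A‖ = √131 = 11.4455, ‖B‖ = √81 = 9
cos = 95/(√131·√81) = 95/√10611 = 0.9222

0.9222


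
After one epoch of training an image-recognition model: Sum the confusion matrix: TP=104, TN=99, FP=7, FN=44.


Total = TP + TN + FP + FN
= 104 + 99 + 7 + 44
= 254
(Predicted positive: 111, predicted negative: 143)

254


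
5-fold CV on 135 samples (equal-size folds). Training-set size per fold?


Fold size = 135/5 = 27
Training per fold = 135 - 27 = 108

108


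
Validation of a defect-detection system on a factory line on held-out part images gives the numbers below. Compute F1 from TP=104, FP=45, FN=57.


Precision = 104/149 = 0.698
Recall = 104/161 = 0.646
F1 = 2·P·R/(P+R) = 2·TP/(2·TP+FP+FN) = 208/(208+45+57) = 208/310 = 0.671

0.671


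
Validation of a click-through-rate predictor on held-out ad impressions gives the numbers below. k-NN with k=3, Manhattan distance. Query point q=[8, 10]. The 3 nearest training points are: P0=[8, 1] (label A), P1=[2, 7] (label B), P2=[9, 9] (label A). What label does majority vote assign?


d(q,P0) = 9  (label A)
d(q,P1) = 9  (label B)
d(q,P2) = 2  (label A)
Votes: A=2, B=1
Majority → A

A


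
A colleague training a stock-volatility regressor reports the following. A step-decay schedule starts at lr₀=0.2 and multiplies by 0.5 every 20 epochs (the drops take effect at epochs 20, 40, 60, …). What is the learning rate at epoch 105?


n_drops = ⌊105/20⌋ = 5
lr = 0.2·0.5^5 = 0.2·0.03125 = 0.00625

0.00625


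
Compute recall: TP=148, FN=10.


Recall = TP/(TP+FN)
= 148/(148+10)
= 148/158 = 93.67%

93.67%


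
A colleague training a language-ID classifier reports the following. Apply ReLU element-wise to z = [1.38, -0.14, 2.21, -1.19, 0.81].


ReLU(1.38) = max(0, 1.38) = 1.38
ReLU(-0.14) = max(0, -0.14) = 0.0
ReLU(2.21) = max(0, 2.21) = 2.21
ReLU(-1.19) = max(0, -1.19) = 0.0
ReLU(0.81) = max(0, 0.81) = 0.81
result = [1.38, 0.0, 2.21, 0.0, 0.81]

[1.38, 0.0, 2.21, 0.0, 0.81]


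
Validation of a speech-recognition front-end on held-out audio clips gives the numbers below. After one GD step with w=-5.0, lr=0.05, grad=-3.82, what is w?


w_new = w - α·∇
= -5.0 - 0.05·-3.82
= -5.0 + 0.191
= -4.809

-4.809


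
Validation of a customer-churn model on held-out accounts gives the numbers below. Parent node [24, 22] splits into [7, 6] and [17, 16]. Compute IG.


Parent = [24, 22], H_parent = 0.9986
H_left = 0.9957 (n=13), H_right = 0.9993 (n=33)
H_children = (13/46)·0.9957 + (33/46)·0.9993 = 0.9983
IG = 0.9986 - 0.9983 = 0.0003

0.0003


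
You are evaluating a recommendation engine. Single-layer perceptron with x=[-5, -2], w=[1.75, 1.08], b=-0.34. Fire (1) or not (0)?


z = (-5)·(1.75) + (-2)·(1.08) - 0.34
  = -11.25
step(z) = 0 (z<0)

0


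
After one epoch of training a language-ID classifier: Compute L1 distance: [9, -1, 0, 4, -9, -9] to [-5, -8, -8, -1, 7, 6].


d = |9+ 5| + |-1+ 8| + |0+ 8| + |4+ 1| + |-9-7| + |-9-6|
  = 14 + 7 + 8 + 5 + 16 + 15
  = 65

65


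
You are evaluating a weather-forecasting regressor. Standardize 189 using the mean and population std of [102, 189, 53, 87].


μ = 107.75, σ = 50.1566
z = (189 - 107.75)/50.1566 = 1.6199

1.6199
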